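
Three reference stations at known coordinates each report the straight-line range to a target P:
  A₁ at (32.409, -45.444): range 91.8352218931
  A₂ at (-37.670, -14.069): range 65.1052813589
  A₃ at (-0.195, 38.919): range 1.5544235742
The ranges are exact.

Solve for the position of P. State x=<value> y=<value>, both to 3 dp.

eq1: (x − 32.409)² + (y + 45.444)² = 91.8352218931²
eq2: (x + 37.670)² + (y + 14.069)² = 65.1052813589²
eq3: (x + 0.195)² + (y − 38.919)² = 1.5544235742²
eq2−eq1, eq2−eq3 (x²,y² cancel):
  140.158·x − 62.750·y = -2696.475563
  74.950·x + 105.976·y = 4134.042353
det = 140.158·105.976 − -62.750·74.950 = 19556.496708
x = (-2696.475563·105.976 − -62.750·4134.042353) / 19556.496708 = -1.347406
y = (140.158·4134.042353 − -2696.475563·74.950) / 19556.496708 = 39.962165

x=-1.347 y=39.962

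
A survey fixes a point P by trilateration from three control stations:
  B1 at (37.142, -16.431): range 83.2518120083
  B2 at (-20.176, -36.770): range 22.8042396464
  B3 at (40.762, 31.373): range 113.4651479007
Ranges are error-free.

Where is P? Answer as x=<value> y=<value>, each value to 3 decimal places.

x=-39.582 y=-48.747

eq1: (x − 37.142)² + (y + 16.431)² = 83.2518120083²
eq2: (x + 20.176)² + (y + 36.770)² = 22.8042396464²
eq3: (x − 40.762)² + (y − 31.373)² = 113.4651479007²
eq1−eq2, eq1−eq3 (x²,y² cancel):
  -114.636·x − 40.678·y = 6520.428808
  7.240·x + 95.608·y = -4947.175737
det = -114.636·95.608 − -40.678·7.240 = -10665.609968
x = (6520.428808·95.608 − -40.678·-4947.175737) / -10665.609968 = -39.581791
y = (-114.636·-4947.175737 − 6520.428808·7.240) / -10665.609968 = -48.747004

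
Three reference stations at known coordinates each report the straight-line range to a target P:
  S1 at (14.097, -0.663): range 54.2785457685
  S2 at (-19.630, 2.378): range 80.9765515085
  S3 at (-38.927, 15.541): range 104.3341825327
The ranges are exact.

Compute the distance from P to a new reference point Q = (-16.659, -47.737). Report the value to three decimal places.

63.485

eq1: (x − 14.097)² + (y + 0.663)² = 54.2785457685²
eq2: (x + 19.630)² + (y − 2.378)² = 80.9765515085²
eq3: (x + 38.927)² + (y − 15.541)² = 104.3341825327²
eq3−eq2, eq3−eq1 (x²,y² cancel):
  38.594·x − 26.326·y = 2962.577525
  106.048·x − 32.408·y = 6381.792082
det = 38.594·-32.408 − -26.326·106.048 = 1541.065296
x = (2962.577525·-32.408 − -26.326·6381.792082) / 1541.065296 = 46.718232
y = (38.594·6381.792082 − 2962.577525·106.048) / 1541.065296 = -44.045206
|P − Q| = √((46.718232 − -16.659)² + (-44.045206 − -47.737)²) = 63.484666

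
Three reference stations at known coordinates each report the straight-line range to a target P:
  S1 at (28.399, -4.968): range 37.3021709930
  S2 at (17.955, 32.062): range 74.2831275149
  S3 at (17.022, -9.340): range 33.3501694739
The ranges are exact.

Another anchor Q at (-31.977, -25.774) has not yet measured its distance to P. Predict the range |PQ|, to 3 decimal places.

58.111

eq1: (x − 28.399)² + (y + 4.968)² = 37.3021709930²
eq2: (x − 17.955)² + (y − 32.062)² = 74.2831275149²
eq3: (x − 17.022)² + (y + 9.340)² = 33.3501694739²
eq3−eq2, eq3−eq1 (x²,y² cancel):
  1.866·x + 82.804·y = -3432.379444
  22.754·x + 8.744·y = 174.981984
det = 1.866·8.744 − 82.804·22.754 = -1867.805912
x = (-3432.379444·8.744 − 82.804·174.981984) / -1867.805912 = 23.825781
y = (1.866·174.981984 − -3432.379444·22.754) / -1867.805912 = -41.988773
|P − Q| = √((23.825781 − -31.977)² + (-41.988773 − -25.774)²) = 58.110835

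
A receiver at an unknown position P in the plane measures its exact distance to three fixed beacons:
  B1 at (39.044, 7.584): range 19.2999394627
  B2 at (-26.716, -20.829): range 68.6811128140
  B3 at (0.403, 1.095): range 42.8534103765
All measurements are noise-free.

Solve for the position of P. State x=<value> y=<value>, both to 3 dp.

x=41.339 y=-11.579

eq1: (x − 39.044)² + (y − 7.584)² = 19.2999394627²
eq2: (x + 26.716)² + (y + 20.829)² = 68.6811128140²
eq3: (x − 0.403)² + (y − 1.095)² = 42.8534103765²
eq2−eq1, eq2−eq3 (x²,y² cancel):
  131.520·x + 56.826·y = 4778.966689
  54.238·x + 43.848·y = 1734.450013
det = 131.520·43.848 − 56.826·54.238 = 2684.760372
x = (4778.966689·43.848 − 56.826·1734.450013) / 2684.760372 = 41.339360
y = (131.520·1734.450013 − 4778.966689·54.238) / 2684.760372 = -11.578959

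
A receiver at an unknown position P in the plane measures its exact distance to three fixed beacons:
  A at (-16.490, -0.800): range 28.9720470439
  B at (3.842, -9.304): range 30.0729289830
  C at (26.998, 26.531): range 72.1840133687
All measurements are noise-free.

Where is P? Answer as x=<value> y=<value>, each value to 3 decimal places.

x=-18.240 y=-29.719

eq1: (x + 16.490)² + (y + 0.800)² = 28.9720470439²
eq2: (x − 3.842)² + (y + 9.304)² = 30.0729289830²
eq3: (x − 26.998)² + (y − 26.531)² = 72.1840133687²
eq2−eq3, eq2−eq1 (x²,y² cancel):
  46.312·x + 71.670·y = -2974.690143
  -40.664·x + 17.008·y = 236.236268
det = 46.312·17.008 − 71.670·-40.664 = 3702.063376
x = (-2974.690143·17.008 − 71.670·236.236268) / 3702.063376 = -18.239716
y = (46.312·236.236268 − -2974.690143·-40.664) / 3702.063376 = -29.719163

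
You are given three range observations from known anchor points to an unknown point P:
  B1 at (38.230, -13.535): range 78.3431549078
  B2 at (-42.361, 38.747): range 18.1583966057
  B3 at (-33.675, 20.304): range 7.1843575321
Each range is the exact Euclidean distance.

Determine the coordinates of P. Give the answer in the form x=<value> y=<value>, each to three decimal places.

x=-29.372 y=26.057

eq1: (x − 38.230)² + (y + 13.535)² = 78.3431549078²
eq2: (x + 42.361)² + (y − 38.747)² = 18.1583966057²
eq3: (x + 33.675)² + (y − 20.304)² = 7.1843575321²
eq1−eq2, eq1−eq3 (x²,y² cancel):
  -161.182·x + 104.564·y = 7458.977759
  -143.810·x + 67.678·y = 5987.563844
det = -161.182·67.678 − 104.564·-143.810 = 4128.873444
x = (7458.977759·67.678 − 104.564·5987.563844) / 4128.873444 = -29.372402
y = (-161.182·5987.563844 − 7458.977759·-143.810) / 4128.873444 = 26.057489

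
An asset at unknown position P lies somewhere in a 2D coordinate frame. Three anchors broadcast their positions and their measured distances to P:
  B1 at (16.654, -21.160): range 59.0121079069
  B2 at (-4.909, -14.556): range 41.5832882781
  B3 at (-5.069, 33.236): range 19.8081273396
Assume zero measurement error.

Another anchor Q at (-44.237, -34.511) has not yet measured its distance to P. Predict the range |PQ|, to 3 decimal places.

61.844

eq1: (x − 16.654)² + (y + 21.160)² = 59.0121079069²
eq2: (x + 4.909)² + (y + 14.556)² = 41.5832882781²
eq3: (x + 5.069)² + (y − 33.236)² = 19.8081273396²
eq2−eq3, eq2−eq1 (x²,y² cancel):
  -0.320·x + 95.584·y = 2231.158995
  43.126·x − 13.208·y = -1264.133117
det = -0.320·-13.208 − 95.584·43.126 = -4117.929024
x = (2231.158995·-13.208 − 95.584·-1264.133117) / -4117.929024 = -22.186335
y = (-0.320·-1264.133117 − 2231.158995·43.126) / -4117.929024 = 23.268114
|P − Q| = √((-22.186335 − -44.237)² + (23.268114 − -34.511)²) = 61.843818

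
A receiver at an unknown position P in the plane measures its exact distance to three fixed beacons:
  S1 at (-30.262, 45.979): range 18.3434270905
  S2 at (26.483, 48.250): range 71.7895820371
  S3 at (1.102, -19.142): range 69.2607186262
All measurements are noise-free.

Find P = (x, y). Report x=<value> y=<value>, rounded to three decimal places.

x=-43.795 y=33.596

eq1: (x + 30.262)² + (y − 45.979)² = 18.3434270905²
eq2: (x − 26.483)² + (y − 48.250)² = 71.7895820371²
eq3: (x − 1.102)² + (y + 19.142)² = 69.2607186262²
eq1−eq2, eq1−eq3 (x²,y² cancel):
  113.490·x + 4.542·y = -4817.708068
  62.728·x − 130.242·y = -7122.792344
det = 113.490·-130.242 − 4.542·62.728 = -15066.075156
x = (-4817.708068·-130.242 − 4.542·-7122.792344) / -15066.075156 = -43.795059
y = (113.490·-7122.792344 − -4817.708068·62.728) / -15066.075156 = 33.596043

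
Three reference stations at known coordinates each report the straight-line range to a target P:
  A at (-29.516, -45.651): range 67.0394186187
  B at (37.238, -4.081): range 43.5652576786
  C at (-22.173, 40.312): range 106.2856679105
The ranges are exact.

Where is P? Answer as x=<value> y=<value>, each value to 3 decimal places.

eq1: (x + 29.516)² + (y + 45.651)² = 67.0394186187²
eq2: (x − 37.238)² + (y + 4.081)² = 43.5652576786²
eq3: (x + 22.173)² + (y − 40.312)² = 106.2856679105²
eq2−eq3, eq2−eq1 (x²,y² cancel):
  -118.822·x + 88.786·y = -8685.335459
  -133.508·x − 83.140·y = -1044.467120
det = -118.822·-83.140 − 88.786·-133.508 = 21732.502368
x = (-8685.335459·-83.140 − 88.786·-1044.467120) / 21732.502368 = 37.493743
y = (-118.822·-1044.467120 − -8685.335459·-133.508) / 21732.502368 = -47.645507

x=37.494 y=-47.646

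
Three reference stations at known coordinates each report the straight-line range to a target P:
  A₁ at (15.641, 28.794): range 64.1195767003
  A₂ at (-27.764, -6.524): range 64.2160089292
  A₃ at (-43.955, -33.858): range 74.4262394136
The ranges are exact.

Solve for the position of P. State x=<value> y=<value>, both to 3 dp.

eq1: (x − 15.641)² + (y − 28.794)² = 64.1195767003²
eq2: (x + 27.764)² + (y + 6.524)² = 64.2160089292²
eq3: (x + 43.955)² + (y + 33.858)² = 74.4262394136²
eq1−eq2, eq1−eq3 (x²,y² cancel):
  -86.810·x − 70.636·y = -272.708732
  -119.192·x − 125.304·y = 576.725875
det = -86.810·-125.304 − -70.636·-119.192 = 2458.394128
x = (-272.708732·-125.304 − -70.636·576.725875) / 2458.394128 = 30.470746
y = (-86.810·576.725875 − -272.708732·-119.192) / 2458.394128 = -33.587077

x=30.471 y=-33.587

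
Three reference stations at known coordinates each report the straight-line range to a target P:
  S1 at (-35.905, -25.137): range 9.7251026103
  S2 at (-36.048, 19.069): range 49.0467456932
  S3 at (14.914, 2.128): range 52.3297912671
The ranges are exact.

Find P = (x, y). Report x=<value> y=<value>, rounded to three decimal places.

x=-27.044 y=-29.144

eq1: (x + 35.905)² + (y + 25.137)² = 9.7251026103²
eq2: (x + 36.048)² + (y − 19.069)² = 49.0467456932²
eq3: (x − 14.914)² + (y − 2.128)² = 52.3297912671²
eq2−eq1, eq2−eq3 (x²,y² cancel):
  0.286·x − 88.412·y = 2568.958371
  101.924·x − 33.882·y = -1768.953076
det = 0.286·-33.882 − -88.412·101.924 = 9001.614436
x = (2568.958371·-33.882 − -88.412·-1768.953076) / 9001.614436 = -27.043830
y = (0.286·-1768.953076 − 2568.958371·101.924) / 9001.614436 = -29.144154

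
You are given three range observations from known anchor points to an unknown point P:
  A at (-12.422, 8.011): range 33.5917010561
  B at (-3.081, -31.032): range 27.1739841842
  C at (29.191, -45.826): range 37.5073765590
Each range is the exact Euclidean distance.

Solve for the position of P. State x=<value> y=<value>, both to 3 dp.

eq1: (x + 12.422)² + (y − 8.011)² = 33.5917010561²
eq2: (x + 3.081)² + (y + 31.032)² = 27.1739841842²
eq3: (x − 29.191)² + (y + 45.826)² = 37.5073765590²
eq1−eq3, eq1−eq2 (x²,y² cancel):
  83.226·x − 107.674·y = 2455.253636
  18.682·x − 78.086·y = 1143.972343
det = 83.226·-78.086 − -107.674·18.682 = -4487.219768
x = (2455.253636·-78.086 − -107.674·1143.972343) / -4487.219768 = 15.275574
y = (83.226·1143.972343 − 2455.253636·18.682) / -4487.219768 = -10.995493

x=15.276 y=-10.995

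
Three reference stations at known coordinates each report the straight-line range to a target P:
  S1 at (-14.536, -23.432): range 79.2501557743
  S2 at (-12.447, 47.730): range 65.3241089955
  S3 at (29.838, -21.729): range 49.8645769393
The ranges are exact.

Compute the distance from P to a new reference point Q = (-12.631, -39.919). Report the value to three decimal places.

88.854

eq1: (x + 14.536)² + (y + 23.432)² = 79.2501557743²
eq2: (x + 12.447)² + (y − 47.730)² = 65.3241089955²
eq3: (x − 29.838)² + (y + 21.729)² = 49.8645769393²
eq3−eq1, eq3−eq2 (x²,y² cancel):
  -88.748·x − 3.406·y = -4396.212922
  -84.570·x + 138.918·y = -710.138159
det = -88.748·138.918 − -3.406·-84.570 = -12616.740084
x = (-4396.212922·138.918 − -3.406·-710.138159) / -12616.740084 = 48.596692
y = (-88.748·-710.138159 − -4396.212922·-84.570) / -12616.740084 = 24.472596
|P − Q| = √((48.596692 − -12.631)² + (24.472596 − -39.919)²) = 88.854420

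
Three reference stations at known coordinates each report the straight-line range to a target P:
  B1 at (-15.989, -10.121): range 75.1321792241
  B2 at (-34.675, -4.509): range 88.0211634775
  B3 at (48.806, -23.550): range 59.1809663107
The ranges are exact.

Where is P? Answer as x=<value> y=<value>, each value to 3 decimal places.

eq1: (x + 15.989)² + (y + 10.121)² = 75.1321792241²
eq2: (x + 34.675)² + (y + 4.509)² = 88.0211634775²
eq3: (x − 48.806)² + (y + 23.550)² = 59.1809663107²
eq3−eq2, eq3−eq1 (x²,y² cancel):
  -166.962·x + 38.082·y = -5959.279876
  -129.590·x + 26.858·y = -4721.002955
det = -166.962·26.858 − 38.082·-129.590 = 450.780984
x = (-5959.279876·26.858 − 38.082·-4721.002955) / 450.780984 = 43.770470
y = (-166.962·-4721.002955 − -5959.279876·-129.590) / 450.780984 = 35.416348

x=43.770 y=35.416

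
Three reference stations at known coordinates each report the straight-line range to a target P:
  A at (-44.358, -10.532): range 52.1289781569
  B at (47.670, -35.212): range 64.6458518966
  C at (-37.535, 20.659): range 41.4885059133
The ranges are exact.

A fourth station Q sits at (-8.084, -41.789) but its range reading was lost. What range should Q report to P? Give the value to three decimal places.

54.351

eq1: (x + 44.358)² + (y + 10.532)² = 52.1289781569²
eq2: (x − 47.670)² + (y + 35.212)² = 64.6458518966²
eq3: (x + 37.535)² + (y − 20.659)² = 41.4885059133²
eq3−eq1, eq3−eq2 (x²,y² cancel):
  -13.646·x − 62.382·y = -753.249559
  170.410·x − 111.742·y = -781.146707
det = -13.646·-111.742 − -62.382·170.410 = 12155.347952
x = (-753.249559·-111.742 − -62.382·-781.146707) / 12155.347952 = 2.915599
y = (-13.646·-781.146707 − -753.249559·170.410) / 12155.347952 = 11.437006
|P − Q| = √((2.915599 − -8.084)² + (11.437006 − -41.789)²) = 54.350703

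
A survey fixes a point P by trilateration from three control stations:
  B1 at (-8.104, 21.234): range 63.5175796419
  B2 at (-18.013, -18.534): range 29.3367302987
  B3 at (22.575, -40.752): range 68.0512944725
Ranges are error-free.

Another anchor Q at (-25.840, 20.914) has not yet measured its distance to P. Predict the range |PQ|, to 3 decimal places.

eq1: (x + 8.104)² + (y − 21.234)² = 63.5175796419²
eq2: (x + 18.013)² + (y + 18.534)² = 29.3367302987²
eq3: (x − 22.575)² + (y + 40.752)² = 68.0512944725²
eq1−eq3, eq1−eq2 (x²,y² cancel):
  61.358·x − 123.972·y = 1057.302801
  -19.818·x − 79.536·y = 3325.258932
det = 61.358·-79.536 − -123.972·-19.818 = -7337.046984
x = (1057.302801·-79.536 − -123.972·3325.258932) / -7337.046984 = -44.724446
y = (61.358·3325.258932 − 1057.302801·-19.818) / -7337.046984 = -30.664226
|P − Q| = √((-44.724446 − -25.840)² + (-30.664226 − 20.914)²) = 54.926639

54.927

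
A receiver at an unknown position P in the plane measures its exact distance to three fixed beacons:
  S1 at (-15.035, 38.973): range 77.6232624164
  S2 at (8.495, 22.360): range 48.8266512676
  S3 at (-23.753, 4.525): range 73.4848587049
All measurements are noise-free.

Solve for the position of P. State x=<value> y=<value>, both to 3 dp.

x=49.154 y=-4.676

eq1: (x + 15.035)² + (y − 38.973)² = 77.6232624164²
eq2: (x − 8.495)² + (y − 22.360)² = 48.8266512676²
eq3: (x + 23.753)² + (y − 4.525)² = 73.4848587049²
eq3−eq2, eq3−eq1 (x²,y² cancel):
  64.496·x + 35.670·y = 3003.436576
  17.436·x + 68.896·y = 534.918911
det = 64.496·68.896 − 35.670·17.436 = 3821.574296
x = (3003.436576·68.896 − 35.670·534.918911) / 3821.574296 = 49.153619
y = (64.496·534.918911 − 3003.436576·17.436) / 3821.574296 = -4.675505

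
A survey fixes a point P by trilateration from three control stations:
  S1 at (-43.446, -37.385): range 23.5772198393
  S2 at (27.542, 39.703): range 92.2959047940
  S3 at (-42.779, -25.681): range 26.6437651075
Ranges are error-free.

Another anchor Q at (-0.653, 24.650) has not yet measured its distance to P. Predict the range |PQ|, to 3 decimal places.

eq1: (x + 43.446)² + (y + 37.385)² = 23.5772198393²
eq2: (x − 27.542)² + (y − 39.703)² = 92.2959047940²
eq3: (x + 42.779)² + (y + 25.681)² = 26.6437651075²
eq1−eq3, eq1−eq2 (x²,y² cancel):
  1.334·x + 23.408·y = -949.641463
  141.976·x + 154.176·y = -8912.951914
det = 1.334·154.176 − 23.408·141.976 = -3117.703424
x = (-949.641463·154.176 − 23.408·-8912.951914) / -3117.703424 = -19.957786
y = (1.334·-8912.951914 − -949.641463·141.976) / -3117.703424 = -39.431723
|P − Q| = √((-19.957786 − -0.653)² + (-39.431723 − 24.650)²) = 66.926392

66.926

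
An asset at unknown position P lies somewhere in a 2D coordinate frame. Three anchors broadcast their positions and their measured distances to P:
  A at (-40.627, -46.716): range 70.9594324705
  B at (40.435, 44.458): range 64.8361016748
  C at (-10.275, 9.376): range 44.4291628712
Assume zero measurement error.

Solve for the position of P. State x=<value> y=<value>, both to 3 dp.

eq1: (x + 40.627)² + (y + 46.716)² = 70.9594324705²
eq2: (x − 40.435)² + (y − 44.458)² = 64.8361016748²
eq3: (x + 10.275)² + (y − 9.376)² = 44.4291628712²
eq3−eq1, eq3−eq2 (x²,y² cancel):
  -60.704·x − 112.184·y = 578.162241
  101.420·x + 70.164·y = 1188.248421
det = -60.704·70.164 − -112.184·101.420 = 7118.465824
x = (578.162241·70.164 − -112.184·1188.248421) / 7118.465824 = 24.425015
y = (-60.704·1188.248421 − 578.162241·101.420) / 7118.465824 = -18.370341

x=24.425 y=-18.370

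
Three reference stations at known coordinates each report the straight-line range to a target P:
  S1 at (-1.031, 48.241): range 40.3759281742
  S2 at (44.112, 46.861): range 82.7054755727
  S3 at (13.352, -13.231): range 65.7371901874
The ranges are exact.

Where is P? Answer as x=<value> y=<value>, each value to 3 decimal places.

eq1: (x + 1.031)² + (y − 48.241)² = 40.3759281742²
eq2: (x − 44.112)² + (y − 46.861)² = 82.7054755727²
eq3: (x − 13.352)² + (y + 13.231)² = 65.7371901874²
eq3−eq2, eq3−eq1 (x²,y² cancel):
  61.520·x + 120.184·y = 1269.669084
  -28.766·x + 122.944·y = 4666.084375
det = 61.520·122.944 − 120.184·-28.766 = 11020.727824
x = (1269.669084·122.944 − 120.184·4666.084375) / 11020.727824 = -36.720850
y = (61.520·4666.084375 − 1269.669084·-28.766) / 11020.727824 = 29.361111

x=-36.721 y=29.361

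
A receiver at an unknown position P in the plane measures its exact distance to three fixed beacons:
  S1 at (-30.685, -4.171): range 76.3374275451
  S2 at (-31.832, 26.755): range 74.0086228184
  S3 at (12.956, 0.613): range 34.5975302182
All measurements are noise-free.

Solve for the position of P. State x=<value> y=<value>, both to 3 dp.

x=41.836 y=19.664

eq1: (x + 30.685)² + (y + 4.171)² = 76.3374275451²
eq2: (x + 31.832)² + (y − 26.755)² = 74.0086228184²
eq3: (x − 12.956)² + (y − 0.613)² = 34.5975302182²
eq1−eq2, eq1−eq3 (x²,y² cancel):
  -2.294·x + 61.852·y = 1120.266376
  87.282·x + 9.568·y = 3839.680986
det = -2.294·9.568 − 61.852·87.282 = -5420.515256
x = (1120.266376·9.568 − 61.852·3839.680986) / -5420.515256 = 41.836104
y = (-2.294·3839.680986 − 1120.266376·87.282) / -5420.515256 = 19.663687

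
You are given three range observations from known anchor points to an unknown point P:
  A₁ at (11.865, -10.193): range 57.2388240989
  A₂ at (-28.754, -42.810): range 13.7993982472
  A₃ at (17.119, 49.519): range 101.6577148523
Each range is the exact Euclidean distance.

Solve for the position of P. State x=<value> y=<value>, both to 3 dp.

eq1: (x − 11.865)² + (y + 10.193)² = 57.2388240989²
eq2: (x + 28.754)² + (y + 42.810)² = 13.7993982472²
eq3: (x − 17.119)² + (y − 49.519)² = 101.6577148523²
eq2−eq3, eq2−eq1 (x²,y² cancel):
  91.746·x + 184.658·y = -10058.164691
  81.238·x + 65.234·y = -5500.672734
det = 91.746·65.234 − 184.658·81.238 = -9016.288040
x = (-10058.164691·65.234 − 184.658·-5500.672734) / -9016.288040 = -39.884364
y = (91.746·-5500.672734 − -10058.164691·81.238) / -9016.288040 = -34.652893

x=-39.884 y=-34.653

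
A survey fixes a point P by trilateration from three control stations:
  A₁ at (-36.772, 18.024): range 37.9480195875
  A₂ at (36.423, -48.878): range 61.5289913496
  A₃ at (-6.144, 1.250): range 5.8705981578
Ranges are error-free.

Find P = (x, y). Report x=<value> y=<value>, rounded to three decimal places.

eq1: (x + 36.772)² + (y − 18.024)² = 37.9480195875²
eq2: (x − 36.423)² + (y + 48.878)² = 61.5289913496²
eq3: (x + 6.144)² + (y − 1.250)² = 5.8705981578²
eq1−eq3, eq1−eq2 (x²,y² cancel):
  61.256·x − 33.548·y = -232.145056
  146.390·x − 133.804·y = -307.115333
det = 61.256·-133.804 − -33.548·146.390 = -3285.206104
x = (-232.145056·-133.804 − -33.548·-307.115333) / -3285.206104 = -6.318883
y = (61.256·-307.115333 − -232.145056·146.390) / -3285.206104 = -4.617993

x=-6.319 y=-4.618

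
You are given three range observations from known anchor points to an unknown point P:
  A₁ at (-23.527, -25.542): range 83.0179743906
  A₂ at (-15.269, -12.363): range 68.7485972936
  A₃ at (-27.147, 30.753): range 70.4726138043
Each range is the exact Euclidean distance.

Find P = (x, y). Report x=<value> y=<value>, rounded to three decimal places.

eq1: (x + 23.527)² + (y + 25.542)² = 83.0179743906²
eq2: (x + 15.269)² + (y + 12.363)² = 68.7485972936²
eq3: (x + 27.147)² + (y − 30.753)² = 70.4726138043²
eq2−eq1, eq2−eq3 (x²,y² cancel):
  -16.516·x − 26.358·y = -1345.687079
  -23.756·x + 86.232·y = 1056.700821
det = -16.516·86.232 − -26.358·-23.756 = -2050.368360
x = (-1345.687079·86.232 − -26.358·1056.700821) / -2050.368360 = 43.011183
y = (-16.516·1056.700821 − -1345.687079·-23.756) / -2050.368360 = 24.103285

x=43.011 y=24.103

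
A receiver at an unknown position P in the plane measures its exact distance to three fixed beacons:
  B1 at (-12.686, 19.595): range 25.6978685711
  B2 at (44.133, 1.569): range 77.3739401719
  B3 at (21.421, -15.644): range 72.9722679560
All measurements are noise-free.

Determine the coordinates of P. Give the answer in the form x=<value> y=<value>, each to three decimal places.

eq1: (x + 12.686)² + (y − 19.595)² = 25.6978685711²
eq2: (x − 44.133)² + (y − 1.569)² = 77.3739401719²
eq3: (x − 21.421)² + (y + 15.644)² = 72.9722679560²
eq2−eq3, eq2−eq1 (x²,y² cancel):
  -45.424·x − 34.426·y = -584.814746
  -113.638·x + 36.052·y = 3921.061340
det = -45.424·36.052 − -34.426·-113.638 = -5549.727836
x = (-584.814746·36.052 − -34.426·3921.061340) / -5549.727836 = -20.524018
y = (-45.424·3921.061340 − -584.814746·-113.638) / -5549.727836 = 44.068372

x=-20.524 y=44.068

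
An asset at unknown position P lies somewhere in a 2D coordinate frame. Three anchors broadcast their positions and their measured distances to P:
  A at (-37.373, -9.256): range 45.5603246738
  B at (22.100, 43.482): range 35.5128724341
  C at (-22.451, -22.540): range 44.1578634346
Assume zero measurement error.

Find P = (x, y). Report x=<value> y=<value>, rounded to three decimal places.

x=1.447 y=14.592

eq1: (x + 37.373)² + (y + 9.256)² = 45.5603246738²
eq2: (x − 22.100)² + (y − 43.482)² = 35.5128724341²
eq3: (x + 22.451)² + (y + 22.540)² = 44.1578634346²
eq2−eq1, eq2−eq3 (x²,y² cancel):
  -118.946·x − 105.476·y = -1711.258735
  -89.102·x − 132.044·y = -2055.748118
det = -118.946·-132.044 − -105.476·-89.102 = 6307.983072
x = (-1711.258735·-132.044 − -105.476·-2055.748118) / 6307.983072 = 1.447271
y = (-118.946·-2055.748118 − -1711.258735·-89.102) / 6307.983072 = 14.592056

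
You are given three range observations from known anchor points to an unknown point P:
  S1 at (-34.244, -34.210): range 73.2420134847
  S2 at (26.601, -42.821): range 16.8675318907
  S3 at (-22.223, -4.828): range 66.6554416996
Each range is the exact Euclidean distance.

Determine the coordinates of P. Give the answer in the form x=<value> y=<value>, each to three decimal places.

eq1: (x + 34.244)² + (y + 34.210)² = 73.2420134847²
eq2: (x − 26.601)² + (y + 42.821)² = 16.8675318907²
eq3: (x + 22.223)² + (y + 4.828)² = 66.6554416996²
eq2−eq3, eq2−eq1 (x²,y² cancel):
  -97.648·x + 75.986·y = -6182.514205
  -121.690·x + 17.222·y = -5278.154513
det = -97.648·17.222 − 75.986·-121.690 = 7565.042484
x = (-6182.514205·17.222 − 75.986·-5278.154513) / 7565.042484 = 38.941036
y = (-97.648·-5278.154513 − -6182.514205·-121.690) / 7565.042484 = -31.321559

x=38.941 y=-31.322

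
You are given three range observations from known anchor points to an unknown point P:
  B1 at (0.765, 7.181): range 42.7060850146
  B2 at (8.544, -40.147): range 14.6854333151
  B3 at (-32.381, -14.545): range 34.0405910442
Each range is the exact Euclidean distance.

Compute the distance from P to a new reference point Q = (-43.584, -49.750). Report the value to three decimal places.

41.041

eq1: (x − 0.765)² + (y − 7.181)² = 42.7060850146²
eq2: (x − 8.544)² + (y + 40.147)² = 14.6854333151²
eq3: (x + 32.381)² + (y + 14.545)² = 34.0405910442²
eq2−eq1, eq2−eq3 (x²,y² cancel):
  -15.558·x + 94.656·y = -3240.777305
  -81.850·x + 51.204·y = -1367.795246
det = -15.558·51.204 − 94.656·-81.850 = 6950.961768
x = (-3240.777305·51.204 − 94.656·-1367.795246) / 6950.961768 = -5.246862
y = (-15.558·-1367.795246 − -3240.777305·-81.850) / 6950.961768 = -35.099814
|P − Q| = √((-5.246862 − -43.584)² + (-35.099814 − -49.750)²) = 41.041006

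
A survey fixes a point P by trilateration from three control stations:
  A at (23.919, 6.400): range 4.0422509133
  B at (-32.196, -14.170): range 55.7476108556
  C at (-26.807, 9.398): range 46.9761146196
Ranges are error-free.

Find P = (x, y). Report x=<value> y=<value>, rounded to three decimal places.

x=20.000 y=5.411

eq1: (x − 23.919)² + (y − 6.400)² = 4.0422509133²
eq2: (x + 32.196)² + (y + 14.170)² = 55.7476108556²
eq3: (x + 26.807)² + (y − 9.398)² = 46.9761146196²
eq2−eq1, eq2−eq3 (x²,y² cancel):
  112.230·x + 41.140·y = 2467.163569
  10.778·x + 47.136·y = 470.607108
det = 112.230·47.136 − 41.140·10.778 = 4846.666360
x = (2467.163569·47.136 − 41.140·470.607108) / 4846.666360 = 19.999612
y = (112.230·470.607108 − 2467.163569·10.778) / 4846.666360 = 5.410966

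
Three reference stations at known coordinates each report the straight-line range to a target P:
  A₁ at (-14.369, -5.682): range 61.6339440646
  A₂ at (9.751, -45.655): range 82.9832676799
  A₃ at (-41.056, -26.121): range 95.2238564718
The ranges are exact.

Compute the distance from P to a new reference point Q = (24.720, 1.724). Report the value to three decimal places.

eq1: (x + 14.369)² + (y + 5.682)² = 61.6339440646²
eq2: (x − 9.751)² + (y + 45.655)² = 82.9832676799²
eq3: (x + 41.056)² + (y + 26.121)² = 95.2238564718²
eq3−eq2, eq3−eq1 (x²,y² cancel):
  101.614·x − 39.068·y = 1992.919376
  53.374·x + 40.878·y = 3139.691288
det = 101.614·40.878 − -39.068·53.374 = 6238.992524
x = (1992.919376·40.878 − -39.068·3139.691288) / 6238.992524 = 32.718106
y = (101.614·3139.691288 − 1992.919376·53.374) / 6238.992524 = 34.086675
|P − Q| = √((32.718106 − 24.720)² + (34.086675 − 1.724)²) = 33.336353

33.336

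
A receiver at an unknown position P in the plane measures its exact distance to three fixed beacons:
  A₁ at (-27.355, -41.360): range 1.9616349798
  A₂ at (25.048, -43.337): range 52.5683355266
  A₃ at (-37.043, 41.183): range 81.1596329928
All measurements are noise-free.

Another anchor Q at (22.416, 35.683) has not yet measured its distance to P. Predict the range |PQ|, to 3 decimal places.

eq1: (x + 27.355)² + (y + 41.360)² = 1.9616349798²
eq2: (x − 25.048)² + (y + 43.337)² = 52.5683355266²
eq3: (x + 37.043)² + (y − 41.183)² = 81.1596329928²
eq2−eq3, eq2−eq1 (x²,y² cancel):
  -124.182·x + 169.040·y = -3260.730662
  -104.806·x + 3.954·y = 2713.029640
det = -124.182·3.954 − 169.040·-104.806 = 17225.390612
x = (-3260.730662·3.954 − 169.040·2713.029640) / 17225.390612 = -27.372584
y = (-124.182·2713.029640 − -3260.730662·-104.806) / 17225.390612 = -39.398444
|P − Q| = √((-27.372584 − 22.416)² + (-39.398444 − 35.683)²) = 90.089546

90.090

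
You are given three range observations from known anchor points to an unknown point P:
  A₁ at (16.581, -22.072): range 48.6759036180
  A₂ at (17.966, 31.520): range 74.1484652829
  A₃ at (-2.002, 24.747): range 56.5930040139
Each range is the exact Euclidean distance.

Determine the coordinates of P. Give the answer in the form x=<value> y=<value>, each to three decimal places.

eq1: (x − 16.581)² + (y + 22.072)² = 48.6759036180²
eq2: (x − 17.966)² + (y − 31.520)² = 74.1484652829²
eq3: (x + 2.002)² + (y − 24.747)² = 56.5930040139²
eq3−eq1, eq3−eq2 (x²,y² cancel):
  37.166·x − 93.638·y = 979.105242
  39.936·x + 13.546·y = -1595.361257
det = 37.166·13.546 − -93.638·39.936 = 4242.977804
x = (979.105242·13.546 − -93.638·-1595.361257) / 4242.977804 = -32.082062
y = (37.166·-1595.361257 − 979.105242·39.936) / 4242.977804 = -23.190021

x=-32.082 y=-23.190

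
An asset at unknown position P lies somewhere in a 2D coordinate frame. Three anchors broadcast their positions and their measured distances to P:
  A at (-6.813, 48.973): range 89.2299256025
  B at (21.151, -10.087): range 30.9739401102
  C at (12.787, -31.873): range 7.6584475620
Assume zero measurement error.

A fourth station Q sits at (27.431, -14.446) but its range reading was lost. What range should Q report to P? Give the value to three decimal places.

eq1: (x + 6.813)² + (y − 48.973)² = 89.2299256025²
eq2: (x − 21.151)² + (y + 10.087)² = 30.9739401102²
eq3: (x − 12.787)² + (y + 31.873)² = 7.6584475620²
eq1−eq2, eq1−eq3 (x²,y² cancel):
  55.928·x − 118.120·y = 5106.935329
  39.200·x − 161.692·y = 6637.951604
det = 55.928·-161.692 − -118.120·39.200 = -4412.806176
x = (5106.935329·-161.692 − -118.120·6637.951604) / -4412.806176 = 9.444272
y = (55.928·6637.951604 − 5106.935329·39.200) / -4412.806176 = -38.763428
|P − Q| = √((9.444272 − 27.431)² + (-38.763428 − -14.446)²) = 30.246647

30.247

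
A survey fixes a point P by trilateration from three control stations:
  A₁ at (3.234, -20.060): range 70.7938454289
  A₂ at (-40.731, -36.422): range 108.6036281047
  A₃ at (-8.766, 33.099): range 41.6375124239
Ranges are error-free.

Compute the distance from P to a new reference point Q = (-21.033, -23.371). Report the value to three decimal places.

eq1: (x − 3.234)² + (y + 20.060)² = 70.7938454289²
eq2: (x + 40.731)² + (y + 36.422)² = 108.6036281047²
eq3: (x + 8.766)² + (y − 33.099)² = 41.6375124239²
eq3−eq2, eq3−eq1 (x²,y² cancel):
  -63.930·x − 139.042·y = -8247.875709
  24.000·x − 106.318·y = -4037.610311
det = -63.930·-106.318 − -139.042·24.000 = 10133.917740
x = (-8247.875709·-106.318 − -139.042·-4037.610311) / 10133.917740 = 31.133096
y = (-63.930·-4037.610311 − -8247.875709·24.000) / 10133.917740 = 45.004652
|P − Q| = √((31.133096 − -21.033)² + (45.004652 − -23.371)²) = 86.003090

86.003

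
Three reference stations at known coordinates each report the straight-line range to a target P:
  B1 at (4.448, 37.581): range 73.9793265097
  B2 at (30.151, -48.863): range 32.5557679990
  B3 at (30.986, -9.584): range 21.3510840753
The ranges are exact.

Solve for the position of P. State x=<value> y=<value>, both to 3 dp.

x=48.417 y=-21.914

eq1: (x − 4.448)² + (y − 37.581)² = 73.9793265097²
eq2: (x − 30.151)² + (y + 48.863)² = 32.5557679990²
eq3: (x − 30.986)² + (y + 9.584)² = 21.3510840753²
eq1−eq3, eq1−eq2 (x²,y² cancel):
  53.076·x − 94.330·y = 4636.940947
  51.406·x − 172.888·y = 6277.622026
det = 53.076·-172.888 − -94.330·51.406 = -4327.075508
x = (4636.940947·-172.888 − -94.330·6277.622026) / -4327.075508 = 48.416849
y = (53.076·6277.622026 − 4636.940947·51.406) / -4327.075508 = -21.914219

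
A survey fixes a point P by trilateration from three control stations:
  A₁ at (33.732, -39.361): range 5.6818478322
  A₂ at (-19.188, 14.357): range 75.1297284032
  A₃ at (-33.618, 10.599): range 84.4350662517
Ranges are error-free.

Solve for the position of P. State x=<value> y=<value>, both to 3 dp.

x=37.420 y=-35.039

eq1: (x − 33.732)² + (y + 39.361)² = 5.6818478322²
eq2: (x + 19.188)² + (y − 14.357)² = 75.1297284032²
eq3: (x + 33.618)² + (y − 10.599)² = 84.4350662517²
eq1−eq3, eq1−eq2 (x²,y² cancel):
  -134.700·x + 99.920·y = -8541.624438
  -105.840·x + 107.436·y = -7725.026047
det = -134.700·107.436 − 99.920·-105.840 = -3896.096400
x = (-8541.624438·107.436 − 99.920·-7725.026047) / -3896.096400 = 37.420368
y = (-134.700·-7725.026047 − -8541.624438·-105.840) / -3896.096400 = -35.039040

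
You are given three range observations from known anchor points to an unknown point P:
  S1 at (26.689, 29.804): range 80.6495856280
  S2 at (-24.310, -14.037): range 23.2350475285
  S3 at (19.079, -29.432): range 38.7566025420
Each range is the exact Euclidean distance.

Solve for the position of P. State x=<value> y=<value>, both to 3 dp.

x=-18.998 y=-36.657

eq1: (x − 26.689)² + (y − 29.804)² = 80.6495856280²
eq2: (x + 24.310)² + (y + 14.037)² = 23.2350475285²
eq3: (x − 19.079)² + (y + 29.432)² = 38.7566025420²
eq1−eq3, eq1−eq2 (x²,y² cancel):
  -15.220·x − 118.472·y = 4631.951149
  -101.998·x − 87.682·y = 5151.920560
det = -15.220·-87.682 − -118.472·-101.998 = -10749.387016
x = (4631.951149·-87.682 − -118.472·5151.920560) / -10749.387016 = -18.998255
y = (-15.220·5151.920560 − 4631.951149·-101.998) / -10749.387016 = -36.656743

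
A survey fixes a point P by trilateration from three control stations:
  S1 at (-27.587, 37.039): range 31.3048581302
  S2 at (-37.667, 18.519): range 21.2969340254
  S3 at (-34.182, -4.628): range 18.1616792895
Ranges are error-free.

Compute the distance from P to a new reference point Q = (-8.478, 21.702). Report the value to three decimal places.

eq1: (x + 27.587)² + (y − 37.039)² = 31.3048581302²
eq2: (x + 37.667)² + (y − 18.519)² = 21.2969340254²
eq3: (x + 34.182)² + (y + 4.628)² = 18.1616792895²
eq1−eq2, eq1−eq3 (x²,y² cancel):
  -20.160·x − 37.040·y = 155.260904
  -13.190·x − 83.334·y = -292.955034
det = -20.160·-83.334 − -37.040·-13.190 = 1191.455840
x = (155.260904·-83.334 − -37.040·-292.955034) / 1191.455840 = -19.966805
y = (-20.160·-292.955034 − 155.260904·-13.190) / 1191.455840 = 6.675753
|P − Q| = √((-19.966805 − -8.478)² + (6.675753 − 21.702)²) = 18.915093

18.915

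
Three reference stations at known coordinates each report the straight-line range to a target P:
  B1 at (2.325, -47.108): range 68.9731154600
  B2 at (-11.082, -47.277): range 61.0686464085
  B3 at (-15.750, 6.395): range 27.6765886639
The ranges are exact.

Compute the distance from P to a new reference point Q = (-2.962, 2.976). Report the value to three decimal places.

40.435

eq1: (x − 2.325)² + (y + 47.108)² = 68.9731154600²
eq2: (x + 11.082)² + (y + 47.277)² = 61.0686464085²
eq3: (x + 15.750)² + (y − 6.395)² = 27.6765886639²
eq3−eq2, eq3−eq1 (x²,y² cancel):
  9.336·x − 107.344·y = -894.419086
  36.150·x − 107.006·y = -2055.686332
det = 9.336·-107.006 − -107.344·36.150 = 2881.477584
x = (-894.419086·-107.006 − -107.344·-2055.686332) / 2881.477584 = -43.365732
y = (9.336·-2055.686332 − -894.419086·36.150) / 2881.477584 = 4.560633
|P − Q| = √((-43.365732 − -2.962)² + (4.560633 − 2.976)²) = 40.434795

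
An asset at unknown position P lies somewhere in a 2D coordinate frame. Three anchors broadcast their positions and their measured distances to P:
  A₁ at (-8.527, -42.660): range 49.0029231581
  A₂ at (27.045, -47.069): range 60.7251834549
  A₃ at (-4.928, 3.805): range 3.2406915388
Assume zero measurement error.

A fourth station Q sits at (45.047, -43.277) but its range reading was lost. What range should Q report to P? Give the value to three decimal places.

68.470

eq1: (x + 8.527)² + (y + 42.660)² = 49.0029231581²
eq2: (x − 27.045)² + (y + 47.069)² = 60.7251834549²
eq3: (x + 4.928)² + (y − 3.805)² = 3.2406915388²
eq2−eq3, eq2−eq1 (x²,y² cancel):
  -63.946·x + 101.748·y = 768.886247
  -71.144·x + 8.818·y = 231.923971
det = -63.946·8.818 − 101.748·-71.144 = 6674.883884
x = (768.886247·8.818 − 101.748·231.923971) / 6674.883884 = -2.519559
y = (-63.946·231.923971 − 768.886247·-71.144) / 6674.883884 = 5.973292
|P − Q| = √((-2.519559 − 45.047)² + (5.973292 − -43.277)²) = 68.470204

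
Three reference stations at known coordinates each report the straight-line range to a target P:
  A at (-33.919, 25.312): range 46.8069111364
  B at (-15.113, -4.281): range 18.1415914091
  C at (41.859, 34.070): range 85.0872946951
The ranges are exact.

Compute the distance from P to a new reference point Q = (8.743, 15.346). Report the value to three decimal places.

eq1: (x + 33.919)² + (y − 25.312)² = 46.8069111364²
eq2: (x + 15.113)² + (y + 4.281)² = 18.1415914091²
eq3: (x − 41.859)² + (y − 34.070)² = 85.0872946951²
eq2−eq3, eq2−eq1 (x²,y² cancel):
  113.944·x + 76.702·y = -4244.519329
  -37.612·x + 59.186·y = -317.303416
det = 113.944·59.186 − 76.702·-37.612 = 9628.805208
x = (-4244.519329·59.186 − 76.702·-317.303416) / 9628.805208 = -23.562458
y = (113.944·-317.303416 − -4244.519329·-37.612) / 9628.805208 = -20.334785
|P − Q| = √((-23.562458 − 8.743)² + (-20.334785 − 15.346)²) = 48.132743

48.133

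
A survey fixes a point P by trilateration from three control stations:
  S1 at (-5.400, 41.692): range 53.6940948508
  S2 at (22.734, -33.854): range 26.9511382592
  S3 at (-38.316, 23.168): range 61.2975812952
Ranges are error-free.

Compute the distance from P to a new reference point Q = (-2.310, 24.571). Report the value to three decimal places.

eq1: (x + 5.400)² + (y − 41.692)² = 53.6940948508²
eq2: (x − 22.734)² + (y + 33.854)² = 26.9511382592²
eq3: (x + 38.316)² + (y − 23.168)² = 61.2975812952²
eq3−eq2, eq3−eq1 (x²,y² cancel):
  122.100·x − 114.044·y = 2689.085611
  65.832·x + 37.048·y = 636.848435
det = 122.100·37.048 − -114.044·65.832 = 12031.305408
x = (2689.085611·37.048 − -114.044·636.848435) / 12031.305408 = 14.317149
y = (122.100·636.848435 − 2689.085611·65.832) / 12031.305408 = -8.250866
|P − Q| = √((14.317149 − -2.310)² + (-8.250866 − 24.571)²) = 36.793165

36.793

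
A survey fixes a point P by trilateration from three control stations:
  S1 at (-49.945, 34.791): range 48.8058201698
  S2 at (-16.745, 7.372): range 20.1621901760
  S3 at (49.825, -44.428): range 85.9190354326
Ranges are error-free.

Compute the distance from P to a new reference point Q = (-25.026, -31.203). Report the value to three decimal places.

22.434

eq1: (x + 49.945)² + (y − 34.791)² = 48.8058201698²
eq2: (x + 16.745)² + (y − 7.372)² = 20.1621901760²
eq3: (x − 49.825)² + (y + 44.428)² = 85.9190354326²
eq1−eq2, eq1−eq3 (x²,y² cancel):
  66.400·x − 54.838·y = -1394.681127
  199.540·x − 158.438·y = -4248.611464
det = 66.400·-158.438 − -54.838·199.540 = 422.091320
x = (-1394.681127·-158.438 − -54.838·-4248.611464) / 422.091320 = -28.465089
y = (66.400·-4248.611464 − -1394.681127·199.540) / 422.091320 = -9.033896
|P − Q| = √((-28.465089 − -25.026)² + (-9.033896 − -31.203)²) = 22.434271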